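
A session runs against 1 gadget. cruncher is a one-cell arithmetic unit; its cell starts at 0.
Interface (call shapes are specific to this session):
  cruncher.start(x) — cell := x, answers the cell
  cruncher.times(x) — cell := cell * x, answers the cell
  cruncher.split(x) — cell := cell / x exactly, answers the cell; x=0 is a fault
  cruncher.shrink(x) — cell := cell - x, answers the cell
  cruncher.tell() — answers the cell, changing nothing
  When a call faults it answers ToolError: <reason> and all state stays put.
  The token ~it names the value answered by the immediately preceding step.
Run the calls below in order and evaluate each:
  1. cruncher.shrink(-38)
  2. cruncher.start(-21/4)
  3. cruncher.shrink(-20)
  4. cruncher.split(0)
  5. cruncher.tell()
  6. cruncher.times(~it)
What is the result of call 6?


CALL cruncher.shrink[-38]
RET  38
CALL cruncher.start[-21/4]
RET  -21/4
CALL cruncher.shrink[-20]
RET  59/4
CALL cruncher.split[0]
RET  ToolError: division by zero
CALL cruncher.tell[]
RET  59/4
CALL cruncher.times[~it]
RET  3481/16

Answer: 3481/16


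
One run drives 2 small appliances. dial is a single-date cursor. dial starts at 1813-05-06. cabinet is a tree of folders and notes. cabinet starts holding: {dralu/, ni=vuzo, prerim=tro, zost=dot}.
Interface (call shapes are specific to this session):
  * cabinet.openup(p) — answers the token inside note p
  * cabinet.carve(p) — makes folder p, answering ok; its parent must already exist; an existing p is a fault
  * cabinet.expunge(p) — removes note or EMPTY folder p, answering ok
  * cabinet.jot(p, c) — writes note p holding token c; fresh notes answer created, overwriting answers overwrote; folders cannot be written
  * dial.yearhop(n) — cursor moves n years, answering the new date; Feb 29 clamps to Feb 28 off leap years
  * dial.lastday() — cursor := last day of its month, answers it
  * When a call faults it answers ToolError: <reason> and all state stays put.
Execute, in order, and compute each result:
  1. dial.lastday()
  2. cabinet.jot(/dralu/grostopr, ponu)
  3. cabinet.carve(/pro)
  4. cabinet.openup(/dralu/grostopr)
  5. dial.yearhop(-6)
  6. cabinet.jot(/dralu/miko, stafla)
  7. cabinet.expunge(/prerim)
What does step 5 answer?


Answer: 1807-05-31

Derivation:
>> lastday()
<< 1813-05-31
>> jot(p: /dralu/grostopr, c: ponu)
<< created
>> carve(p: /pro)
<< ok
>> openup(p: /dralu/grostopr)
<< ponu
>> yearhop(n: -6)
<< 1807-05-31
>> jot(p: /dralu/miko, c: stafla)
<< created
>> expunge(p: /prerim)
<< ok


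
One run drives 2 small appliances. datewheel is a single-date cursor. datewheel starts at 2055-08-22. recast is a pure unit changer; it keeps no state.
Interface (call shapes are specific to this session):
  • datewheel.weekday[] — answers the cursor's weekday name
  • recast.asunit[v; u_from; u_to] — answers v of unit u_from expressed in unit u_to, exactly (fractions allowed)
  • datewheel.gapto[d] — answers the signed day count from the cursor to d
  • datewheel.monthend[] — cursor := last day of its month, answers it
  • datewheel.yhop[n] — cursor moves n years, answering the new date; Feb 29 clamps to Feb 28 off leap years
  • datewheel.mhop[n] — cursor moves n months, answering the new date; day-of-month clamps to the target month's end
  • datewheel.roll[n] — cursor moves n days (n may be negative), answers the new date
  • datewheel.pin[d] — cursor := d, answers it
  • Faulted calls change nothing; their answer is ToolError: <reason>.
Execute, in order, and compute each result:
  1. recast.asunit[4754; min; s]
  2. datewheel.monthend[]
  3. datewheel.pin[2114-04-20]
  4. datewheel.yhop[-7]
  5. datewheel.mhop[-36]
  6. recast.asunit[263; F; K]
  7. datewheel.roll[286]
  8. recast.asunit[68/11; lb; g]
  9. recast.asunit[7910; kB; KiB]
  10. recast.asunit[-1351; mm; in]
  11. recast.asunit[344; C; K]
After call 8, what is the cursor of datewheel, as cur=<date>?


Answer: cur=2105-01-31

Derivation:
Step: asunit[4754; min; s]
Result: 285240
Step: monthend[]
Result: 2055-08-31
Step: pin[2114-04-20]
Result: 2114-04-20
Step: yhop[-7]
Result: 2107-04-20
Step: mhop[-36]
Result: 2104-04-20
Step: asunit[263; F; K]
Result: 24089/60
Step: roll[286]
Result: 2105-01-31
Step: asunit[68/11; lb; g]
Result: 70100639/25000
Step: asunit[7910; kB; KiB]
Result: 494375/64
Step: asunit[-1351; mm; in]
Result: -6755/127
Step: asunit[344; C; K]
Result: 12343/20


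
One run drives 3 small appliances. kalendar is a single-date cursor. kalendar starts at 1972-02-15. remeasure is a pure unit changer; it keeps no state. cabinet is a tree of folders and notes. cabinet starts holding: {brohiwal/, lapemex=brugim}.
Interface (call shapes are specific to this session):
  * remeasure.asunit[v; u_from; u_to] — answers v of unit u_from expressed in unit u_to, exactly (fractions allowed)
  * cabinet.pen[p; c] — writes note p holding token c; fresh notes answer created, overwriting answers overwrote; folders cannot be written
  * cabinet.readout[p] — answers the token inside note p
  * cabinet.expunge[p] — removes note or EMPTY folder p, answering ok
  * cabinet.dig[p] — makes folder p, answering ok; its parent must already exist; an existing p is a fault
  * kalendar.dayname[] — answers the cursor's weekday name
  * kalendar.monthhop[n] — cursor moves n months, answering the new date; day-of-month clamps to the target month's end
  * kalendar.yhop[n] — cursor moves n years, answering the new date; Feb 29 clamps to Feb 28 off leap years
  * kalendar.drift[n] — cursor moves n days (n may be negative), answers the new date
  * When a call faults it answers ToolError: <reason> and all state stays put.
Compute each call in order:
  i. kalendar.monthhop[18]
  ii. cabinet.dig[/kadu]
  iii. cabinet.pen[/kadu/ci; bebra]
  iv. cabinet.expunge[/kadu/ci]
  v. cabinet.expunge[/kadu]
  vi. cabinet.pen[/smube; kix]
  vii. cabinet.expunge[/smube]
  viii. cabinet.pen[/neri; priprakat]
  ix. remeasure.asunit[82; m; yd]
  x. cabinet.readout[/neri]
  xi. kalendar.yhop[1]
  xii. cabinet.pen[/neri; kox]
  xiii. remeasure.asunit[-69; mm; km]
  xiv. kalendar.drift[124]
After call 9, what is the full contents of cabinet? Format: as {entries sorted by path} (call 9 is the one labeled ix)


# 1. monthhop(n='18') : 1973-08-15
# 2. dig(p='/kadu') : ok
# 3. pen(p='/kadu/ci', c='bebra') : created
# 4. expunge(p='/kadu/ci') : ok
# 5. expunge(p='/kadu') : ok
# 6. pen(p='/smube', c='kix') : created
# 7. expunge(p='/smube') : ok
# 8. pen(p='/neri', c='priprakat') : created
# 9. asunit(v='82', u_from='m', u_to='yd') : 102500/1143
# 10. readout(p='/neri') : priprakat
# 11. yhop(n='1') : 1974-08-15
# 12. pen(p='/neri', c='kox') : overwrote
# 13. asunit(v='-69', u_from='mm', u_to='km') : -69/1000000
# 14. drift(n='124') : 1974-12-17

Answer: {brohiwal/, lapemex=brugim, neri=priprakat}


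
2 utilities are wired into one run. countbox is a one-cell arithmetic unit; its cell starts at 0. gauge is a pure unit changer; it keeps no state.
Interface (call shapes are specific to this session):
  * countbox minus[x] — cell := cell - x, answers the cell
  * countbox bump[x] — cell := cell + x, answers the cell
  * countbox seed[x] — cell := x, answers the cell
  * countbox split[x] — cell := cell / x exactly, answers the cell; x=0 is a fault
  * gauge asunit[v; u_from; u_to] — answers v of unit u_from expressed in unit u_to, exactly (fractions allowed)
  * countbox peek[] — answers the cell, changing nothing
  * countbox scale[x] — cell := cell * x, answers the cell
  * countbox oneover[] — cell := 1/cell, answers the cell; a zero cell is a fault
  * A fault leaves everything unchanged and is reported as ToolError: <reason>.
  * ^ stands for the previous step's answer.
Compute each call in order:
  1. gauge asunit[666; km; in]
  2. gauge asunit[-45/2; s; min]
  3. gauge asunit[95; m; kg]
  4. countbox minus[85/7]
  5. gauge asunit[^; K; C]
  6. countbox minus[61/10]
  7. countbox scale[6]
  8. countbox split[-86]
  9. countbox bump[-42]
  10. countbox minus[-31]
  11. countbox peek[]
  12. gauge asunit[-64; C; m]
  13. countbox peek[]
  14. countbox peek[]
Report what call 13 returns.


Answer: -29279/3010

Derivation:
==> gauge asunit(v=666, u_from=km, u_to=in)
<== 3330000000/127
==> gauge asunit(v=-45/2, u_from=s, u_to=min)
<== -3/8
==> gauge asunit(v=95, u_from=m, u_to=kg)
<== ToolError: incompatible units
==> countbox minus(x=85/7)
<== -85/7
==> gauge asunit(v=^, u_from=K, u_to=C)
<== -39941/140
==> countbox minus(x=61/10)
<== -1277/70
==> countbox scale(x=6)
<== -3831/35
==> countbox split(x=-86)
<== 3831/3010
==> countbox bump(x=-42)
<== -122589/3010
==> countbox minus(x=-31)
<== -29279/3010
==> countbox peek()
<== -29279/3010
==> gauge asunit(v=-64, u_from=C, u_to=m)
<== ToolError: incompatible units
==> countbox peek()
<== -29279/3010
==> countbox peek()
<== -29279/3010


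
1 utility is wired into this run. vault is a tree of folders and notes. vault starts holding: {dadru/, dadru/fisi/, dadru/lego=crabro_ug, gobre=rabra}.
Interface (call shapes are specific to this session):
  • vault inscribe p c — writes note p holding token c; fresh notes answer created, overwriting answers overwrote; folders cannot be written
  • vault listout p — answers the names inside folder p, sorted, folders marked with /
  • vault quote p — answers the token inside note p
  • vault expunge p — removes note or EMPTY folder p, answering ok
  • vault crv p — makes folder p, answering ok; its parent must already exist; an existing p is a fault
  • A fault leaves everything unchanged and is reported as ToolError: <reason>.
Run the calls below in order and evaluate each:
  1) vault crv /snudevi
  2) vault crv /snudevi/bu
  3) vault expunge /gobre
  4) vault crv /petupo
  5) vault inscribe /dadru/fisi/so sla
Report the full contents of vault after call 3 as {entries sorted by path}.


Answer: {dadru/, dadru/fisi/, dadru/lego=crabro_ug, snudevi/, snudevi/bu/}

Derivation:
>> vault crv(p=/snudevi)
<< ok
>> vault crv(p=/snudevi/bu)
<< ok
>> vault expunge(p=/gobre)
<< ok
>> vault crv(p=/petupo)
<< ok
>> vault inscribe(p=/dadru/fisi/so, c=sla)
<< created


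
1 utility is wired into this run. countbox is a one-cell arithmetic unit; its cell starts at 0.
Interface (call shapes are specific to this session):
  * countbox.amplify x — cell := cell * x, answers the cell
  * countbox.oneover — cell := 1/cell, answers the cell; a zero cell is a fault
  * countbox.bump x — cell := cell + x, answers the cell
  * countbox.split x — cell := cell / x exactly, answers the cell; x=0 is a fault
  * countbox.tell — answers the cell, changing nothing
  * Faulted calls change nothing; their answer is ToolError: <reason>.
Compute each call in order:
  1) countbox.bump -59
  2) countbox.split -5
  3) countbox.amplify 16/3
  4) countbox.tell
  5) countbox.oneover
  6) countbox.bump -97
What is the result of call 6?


Answer: -91553/944

Derivation:
Invoking countbox.bump with x: -59, → -59.
Invoking countbox.split with x: -5, giving 59/5.
I run countbox.amplify with x: 16/3, and see 944/15.
I try countbox.tell, — result: 944/15.
Now I run countbox.oneover(), giving 15/944.
Using countbox.bump with x: -97, — result: -91553/944.


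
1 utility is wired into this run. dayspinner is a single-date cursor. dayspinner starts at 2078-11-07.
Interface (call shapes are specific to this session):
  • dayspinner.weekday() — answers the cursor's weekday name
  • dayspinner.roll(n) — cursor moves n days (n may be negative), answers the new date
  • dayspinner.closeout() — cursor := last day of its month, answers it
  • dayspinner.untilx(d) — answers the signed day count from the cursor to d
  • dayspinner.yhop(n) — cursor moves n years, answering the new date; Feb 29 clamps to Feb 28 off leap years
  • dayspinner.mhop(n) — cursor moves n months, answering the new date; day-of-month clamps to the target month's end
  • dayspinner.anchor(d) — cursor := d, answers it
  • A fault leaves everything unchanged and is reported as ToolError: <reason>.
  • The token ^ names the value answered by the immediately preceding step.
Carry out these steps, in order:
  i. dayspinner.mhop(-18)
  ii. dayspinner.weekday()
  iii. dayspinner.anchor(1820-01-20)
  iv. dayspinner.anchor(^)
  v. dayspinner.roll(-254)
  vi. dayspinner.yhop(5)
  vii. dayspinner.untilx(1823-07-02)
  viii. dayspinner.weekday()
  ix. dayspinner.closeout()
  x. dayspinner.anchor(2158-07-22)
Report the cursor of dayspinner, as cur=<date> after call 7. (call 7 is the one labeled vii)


Answer: cur=1824-05-11

Derivation:
Then dayspinner.mhop using n→-18: 2077-05-07.
Next I call dayspinner.weekday, → Friday.
Invoking dayspinner.anchor using d→1820-01-20, — result: 1820-01-20.
Using dayspinner.anchor using d→^, and observe 1820-01-20.
I run dayspinner.roll using n→-254, → 1819-05-11.
I run dayspinner.yhop using n→5, → 1824-05-11.
Calling dayspinner.untilx using d→1823-07-02, and get -314.
Invoking dayspinner.weekday, which returns Tuesday.
Using dayspinner.closeout(), → 1824-05-31.
I invoke dayspinner.anchor using d→2158-07-22, yielding 2158-07-22.


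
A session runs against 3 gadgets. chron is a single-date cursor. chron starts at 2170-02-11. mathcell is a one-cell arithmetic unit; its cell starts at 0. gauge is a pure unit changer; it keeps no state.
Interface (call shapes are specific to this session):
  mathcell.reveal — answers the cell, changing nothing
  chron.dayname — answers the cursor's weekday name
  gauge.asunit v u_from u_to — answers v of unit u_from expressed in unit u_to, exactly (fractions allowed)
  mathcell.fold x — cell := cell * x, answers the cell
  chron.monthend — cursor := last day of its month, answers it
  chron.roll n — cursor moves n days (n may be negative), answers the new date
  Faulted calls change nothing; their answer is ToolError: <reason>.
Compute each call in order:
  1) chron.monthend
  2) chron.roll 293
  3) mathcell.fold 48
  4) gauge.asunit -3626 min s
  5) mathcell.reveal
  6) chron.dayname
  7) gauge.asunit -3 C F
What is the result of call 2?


Then chron.monthend(), and see 2170-02-28.
Next I call chron.roll passing n: 293, giving 2170-12-18.
Using mathcell.fold passing x: 48, → 0.
Invoking gauge.asunit passing v: -3626, u_from: min, u_to: s, → -217560.
I call mathcell.reveal, → 0.
Now I run chron.dayname(), and get Tuesday.
Using gauge.asunit passing v: -3, u_from: C, u_to: F, and observe 133/5.

Answer: 2170-12-18


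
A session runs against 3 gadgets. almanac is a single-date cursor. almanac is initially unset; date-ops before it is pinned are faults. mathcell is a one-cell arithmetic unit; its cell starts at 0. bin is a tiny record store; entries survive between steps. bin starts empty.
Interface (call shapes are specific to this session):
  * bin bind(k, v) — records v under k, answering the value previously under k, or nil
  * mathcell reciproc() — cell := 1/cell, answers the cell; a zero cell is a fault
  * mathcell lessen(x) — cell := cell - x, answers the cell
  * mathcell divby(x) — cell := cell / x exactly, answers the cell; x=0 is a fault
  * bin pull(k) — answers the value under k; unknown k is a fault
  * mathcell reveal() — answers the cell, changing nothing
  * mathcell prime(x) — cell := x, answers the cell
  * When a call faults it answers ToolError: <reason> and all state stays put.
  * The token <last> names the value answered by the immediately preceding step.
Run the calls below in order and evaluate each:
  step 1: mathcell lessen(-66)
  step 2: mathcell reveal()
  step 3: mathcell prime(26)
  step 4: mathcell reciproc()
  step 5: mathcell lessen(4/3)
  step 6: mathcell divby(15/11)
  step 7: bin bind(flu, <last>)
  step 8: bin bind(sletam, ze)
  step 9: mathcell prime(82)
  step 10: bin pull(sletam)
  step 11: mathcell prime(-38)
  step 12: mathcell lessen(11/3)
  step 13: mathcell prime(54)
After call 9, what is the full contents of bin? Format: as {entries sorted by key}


;; 1. mathcell lessen(x=-66) -> 66
;; 2. mathcell reveal() -> 66
;; 3. mathcell prime(x=26) -> 26
;; 4. mathcell reciproc() -> 1/26
;; 5. mathcell lessen(x=4/3) -> -101/78
;; 6. mathcell divby(x=15/11) -> -1111/1170
;; 7. bin bind(k=flu, v=<last>) -> nil
;; 8. bin bind(k=sletam, v=ze) -> nil
;; 9. mathcell prime(x=82) -> 82
;; 10. bin pull(k=sletam) -> ze
;; 11. mathcell prime(x=-38) -> -38
;; 12. mathcell lessen(x=11/3) -> -125/3
;; 13. mathcell prime(x=54) -> 54

Answer: {flu=-1111/1170, sletam=ze}


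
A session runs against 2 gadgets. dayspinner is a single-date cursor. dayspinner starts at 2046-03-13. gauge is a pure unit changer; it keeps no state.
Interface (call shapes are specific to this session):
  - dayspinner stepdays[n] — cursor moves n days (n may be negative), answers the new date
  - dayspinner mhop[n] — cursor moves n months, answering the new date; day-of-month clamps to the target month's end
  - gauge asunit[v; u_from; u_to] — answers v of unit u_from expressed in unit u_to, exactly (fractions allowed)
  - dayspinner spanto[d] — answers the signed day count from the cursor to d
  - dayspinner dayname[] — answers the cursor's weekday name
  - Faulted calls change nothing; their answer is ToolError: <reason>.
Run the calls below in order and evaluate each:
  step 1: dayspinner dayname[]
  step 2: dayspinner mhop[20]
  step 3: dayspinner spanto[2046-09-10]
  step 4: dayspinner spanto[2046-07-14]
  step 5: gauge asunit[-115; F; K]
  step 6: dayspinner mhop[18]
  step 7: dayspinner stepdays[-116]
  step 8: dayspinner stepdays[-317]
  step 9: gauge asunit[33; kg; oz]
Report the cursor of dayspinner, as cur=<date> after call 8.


% dayspinner dayname
  Tuesday
% dayspinner mhop 20
  2047-11-13
% dayspinner spanto 2046-09-10
  -429
% dayspinner spanto 2046-07-14
  -487
% gauge asunit -115 F K
  11489/60
% dayspinner mhop 18
  2049-05-13
% dayspinner stepdays -116
  2049-01-17
% dayspinner stepdays -317
  2048-03-06
% gauge asunit 33 kg oz
  4800000000/4123567

Answer: cur=2048-03-06


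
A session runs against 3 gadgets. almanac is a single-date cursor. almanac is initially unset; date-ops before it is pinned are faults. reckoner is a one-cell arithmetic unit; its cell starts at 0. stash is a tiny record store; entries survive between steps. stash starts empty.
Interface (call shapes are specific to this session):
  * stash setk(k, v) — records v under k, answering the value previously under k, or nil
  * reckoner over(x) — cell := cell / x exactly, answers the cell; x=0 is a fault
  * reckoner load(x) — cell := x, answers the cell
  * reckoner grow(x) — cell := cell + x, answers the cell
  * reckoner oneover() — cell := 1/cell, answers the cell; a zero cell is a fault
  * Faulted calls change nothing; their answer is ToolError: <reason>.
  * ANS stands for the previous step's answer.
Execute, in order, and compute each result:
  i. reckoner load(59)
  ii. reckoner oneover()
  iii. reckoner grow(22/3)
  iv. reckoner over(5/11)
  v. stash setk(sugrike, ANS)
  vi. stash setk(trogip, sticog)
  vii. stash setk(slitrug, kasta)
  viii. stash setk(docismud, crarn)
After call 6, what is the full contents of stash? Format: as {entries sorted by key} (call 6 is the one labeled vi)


>> reckoner load(x→59)
<< 59
>> reckoner oneover()
<< 1/59
>> reckoner grow(x→22/3)
<< 1301/177
>> reckoner over(x→5/11)
<< 14311/885
>> stash setk(k→sugrike, v→ANS)
<< nil
>> stash setk(k→trogip, v→sticog)
<< nil
>> stash setk(k→slitrug, v→kasta)
<< nil
>> stash setk(k→docismud, v→crarn)
<< nil

Answer: {sugrike=14311/885, trogip=sticog}


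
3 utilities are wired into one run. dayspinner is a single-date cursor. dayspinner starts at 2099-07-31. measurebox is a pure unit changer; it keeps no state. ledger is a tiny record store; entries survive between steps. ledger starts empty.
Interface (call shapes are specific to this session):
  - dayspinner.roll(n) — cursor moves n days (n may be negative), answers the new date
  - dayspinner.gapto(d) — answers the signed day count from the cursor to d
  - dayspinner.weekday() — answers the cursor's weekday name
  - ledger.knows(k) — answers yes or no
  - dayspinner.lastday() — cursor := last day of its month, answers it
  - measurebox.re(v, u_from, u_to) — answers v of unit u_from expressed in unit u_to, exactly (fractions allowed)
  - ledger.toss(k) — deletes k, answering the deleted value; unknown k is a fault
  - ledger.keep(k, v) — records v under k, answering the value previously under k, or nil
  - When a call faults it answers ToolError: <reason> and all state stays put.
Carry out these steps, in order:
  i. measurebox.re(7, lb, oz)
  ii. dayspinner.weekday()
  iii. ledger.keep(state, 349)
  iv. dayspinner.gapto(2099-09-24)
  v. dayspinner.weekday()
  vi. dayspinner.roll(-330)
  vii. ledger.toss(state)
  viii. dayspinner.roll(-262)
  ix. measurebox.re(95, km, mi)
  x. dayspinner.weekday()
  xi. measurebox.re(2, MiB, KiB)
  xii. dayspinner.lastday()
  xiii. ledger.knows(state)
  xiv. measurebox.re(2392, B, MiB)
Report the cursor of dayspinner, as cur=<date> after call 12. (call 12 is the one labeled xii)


Answer: cur=2097-12-31

Derivation:
// 1. measurebox.re(7, lb, oz) ~> 112
// 2. dayspinner.weekday() ~> Friday
// 3. ledger.keep(state, 349) ~> nil
// 4. dayspinner.gapto(2099-09-24) ~> 55
// 5. dayspinner.weekday() ~> Friday
// 6. dayspinner.roll(-330) ~> 2098-09-04
// 7. ledger.toss(state) ~> 349
// 8. dayspinner.roll(-262) ~> 2097-12-16
// 9. measurebox.re(95, km, mi) ~> 1484375/25146
// 10. dayspinner.weekday() ~> Monday
// 11. measurebox.re(2, MiB, KiB) ~> 2048
// 12. dayspinner.lastday() ~> 2097-12-31
// 13. ledger.knows(state) ~> no
// 14. measurebox.re(2392, B, MiB) ~> 299/131072


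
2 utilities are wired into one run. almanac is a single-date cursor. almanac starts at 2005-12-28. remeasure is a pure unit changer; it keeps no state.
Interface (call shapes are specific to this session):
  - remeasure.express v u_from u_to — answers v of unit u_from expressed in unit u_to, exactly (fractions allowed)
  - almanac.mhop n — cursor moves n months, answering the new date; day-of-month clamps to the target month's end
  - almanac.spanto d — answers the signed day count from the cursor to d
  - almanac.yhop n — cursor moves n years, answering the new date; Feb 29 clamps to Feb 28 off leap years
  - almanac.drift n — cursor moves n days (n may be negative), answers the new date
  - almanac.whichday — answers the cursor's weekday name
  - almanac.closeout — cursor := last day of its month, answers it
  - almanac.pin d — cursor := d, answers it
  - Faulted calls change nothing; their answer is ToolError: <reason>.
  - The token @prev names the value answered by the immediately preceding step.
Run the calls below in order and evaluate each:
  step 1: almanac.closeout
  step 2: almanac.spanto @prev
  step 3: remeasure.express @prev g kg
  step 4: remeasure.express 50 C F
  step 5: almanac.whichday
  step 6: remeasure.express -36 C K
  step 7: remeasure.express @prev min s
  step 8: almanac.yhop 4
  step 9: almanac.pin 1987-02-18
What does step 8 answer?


Answer: 2009-12-31

Derivation:
$ closeout
[out] 2005-12-31
$ spanto d=@prev
[out] 0
$ express v=@prev u_from=g u_to=kg
[out] 0
$ express v=50 u_from=C u_to=F
[out] 122
$ whichday
[out] Saturday
$ express v=-36 u_from=C u_to=K
[out] 4743/20
$ express v=@prev u_from=min u_to=s
[out] 14229
$ yhop n=4
[out] 2009-12-31
$ pin d=1987-02-18
[out] 1987-02-18


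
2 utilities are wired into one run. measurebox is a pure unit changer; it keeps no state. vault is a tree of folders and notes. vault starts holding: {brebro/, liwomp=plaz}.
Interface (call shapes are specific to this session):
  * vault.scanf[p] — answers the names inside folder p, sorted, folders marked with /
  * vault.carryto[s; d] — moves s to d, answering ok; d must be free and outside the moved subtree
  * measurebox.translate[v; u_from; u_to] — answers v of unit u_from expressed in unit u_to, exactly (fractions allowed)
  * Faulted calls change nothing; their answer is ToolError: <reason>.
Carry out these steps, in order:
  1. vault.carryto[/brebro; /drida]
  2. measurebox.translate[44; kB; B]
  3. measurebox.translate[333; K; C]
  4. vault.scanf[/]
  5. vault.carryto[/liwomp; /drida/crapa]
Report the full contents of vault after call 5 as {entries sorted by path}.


→ vault.carryto(s=/brebro, d=/drida)
← ok
→ measurebox.translate(v=44, u_from=kB, u_to=B)
← 44000
→ measurebox.translate(v=333, u_from=K, u_to=C)
← 1197/20
→ vault.scanf(p=/)
← [drida/, liwomp]
→ vault.carryto(s=/liwomp, d=/drida/crapa)
← ok

Answer: {drida/, drida/crapa=plaz}


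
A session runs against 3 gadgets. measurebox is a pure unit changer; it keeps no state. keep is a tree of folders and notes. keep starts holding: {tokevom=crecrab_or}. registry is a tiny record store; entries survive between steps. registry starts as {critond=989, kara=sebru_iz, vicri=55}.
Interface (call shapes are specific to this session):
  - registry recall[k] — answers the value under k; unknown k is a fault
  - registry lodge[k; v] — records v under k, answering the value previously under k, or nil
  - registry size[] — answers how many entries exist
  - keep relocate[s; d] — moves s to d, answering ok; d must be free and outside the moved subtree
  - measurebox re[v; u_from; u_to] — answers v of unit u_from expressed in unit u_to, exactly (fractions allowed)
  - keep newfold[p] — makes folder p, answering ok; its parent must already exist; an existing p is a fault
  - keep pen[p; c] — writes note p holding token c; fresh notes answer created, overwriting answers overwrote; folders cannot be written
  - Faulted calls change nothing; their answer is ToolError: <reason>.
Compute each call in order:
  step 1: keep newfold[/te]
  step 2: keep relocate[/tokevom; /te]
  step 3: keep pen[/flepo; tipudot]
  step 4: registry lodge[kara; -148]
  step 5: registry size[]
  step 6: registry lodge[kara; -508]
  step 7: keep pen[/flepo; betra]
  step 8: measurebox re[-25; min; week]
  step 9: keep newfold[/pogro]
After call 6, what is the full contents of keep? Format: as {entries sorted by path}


$ keep newfold /te
= ok
$ keep relocate /tokevom /te
= ToolError: exists
$ keep pen /flepo tipudot
= created
$ registry lodge kara -148
= sebru_iz
$ registry size
= 3
$ registry lodge kara -508
= -148
$ keep pen /flepo betra
= overwrote
$ measurebox re -25 min week
= -5/2016
$ keep newfold /pogro
= ok

Answer: {flepo=tipudot, te/, tokevom=crecrab_or}


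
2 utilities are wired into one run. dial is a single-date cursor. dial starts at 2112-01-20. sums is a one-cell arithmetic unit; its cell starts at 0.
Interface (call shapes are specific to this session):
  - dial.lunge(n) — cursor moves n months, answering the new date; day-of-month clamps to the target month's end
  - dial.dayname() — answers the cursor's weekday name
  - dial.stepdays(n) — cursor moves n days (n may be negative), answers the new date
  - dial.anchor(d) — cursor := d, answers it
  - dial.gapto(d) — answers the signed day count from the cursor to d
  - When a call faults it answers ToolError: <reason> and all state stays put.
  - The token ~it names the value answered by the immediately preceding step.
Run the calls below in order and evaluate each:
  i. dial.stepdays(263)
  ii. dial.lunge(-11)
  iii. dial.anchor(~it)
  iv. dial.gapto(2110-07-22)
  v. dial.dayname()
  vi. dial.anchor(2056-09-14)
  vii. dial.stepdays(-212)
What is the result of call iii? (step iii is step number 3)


Answer: 2111-11-09

Derivation:
// dial.stepdays(n='263') : 2112-10-09
// dial.lunge(n='-11') : 2111-11-09
// dial.anchor(d='~it') : 2111-11-09
// dial.gapto(d='2110-07-22') : -475
// dial.dayname() : Monday
// dial.anchor(d='2056-09-14') : 2056-09-14
// dial.stepdays(n='-212') : 2056-02-15


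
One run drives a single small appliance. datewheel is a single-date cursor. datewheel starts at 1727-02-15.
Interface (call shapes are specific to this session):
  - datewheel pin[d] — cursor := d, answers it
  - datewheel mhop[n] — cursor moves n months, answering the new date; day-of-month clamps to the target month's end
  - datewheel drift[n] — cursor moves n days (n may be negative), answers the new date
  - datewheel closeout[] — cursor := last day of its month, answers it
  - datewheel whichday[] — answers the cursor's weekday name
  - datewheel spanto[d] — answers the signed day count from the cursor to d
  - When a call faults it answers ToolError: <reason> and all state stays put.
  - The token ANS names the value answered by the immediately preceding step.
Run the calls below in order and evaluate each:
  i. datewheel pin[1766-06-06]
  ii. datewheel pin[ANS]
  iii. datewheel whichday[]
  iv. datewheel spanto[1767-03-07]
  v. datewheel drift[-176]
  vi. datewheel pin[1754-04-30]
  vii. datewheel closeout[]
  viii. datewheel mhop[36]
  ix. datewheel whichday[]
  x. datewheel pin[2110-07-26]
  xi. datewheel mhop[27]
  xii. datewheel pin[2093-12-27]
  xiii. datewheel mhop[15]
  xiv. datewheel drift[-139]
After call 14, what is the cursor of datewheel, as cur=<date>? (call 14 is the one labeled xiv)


Answer: cur=2094-11-08

Derivation:
~$ datewheel pin d='1766-06-06'
= 1766-06-06
~$ datewheel pin d='ANS'
= 1766-06-06
~$ datewheel whichday
= Friday
~$ datewheel spanto d='1767-03-07'
= 274
~$ datewheel drift n='-176'
= 1765-12-12
~$ datewheel pin d='1754-04-30'
= 1754-04-30
~$ datewheel closeout
= 1754-04-30
~$ datewheel mhop n='36'
= 1757-04-30
~$ datewheel whichday
= Saturday
~$ datewheel pin d='2110-07-26'
= 2110-07-26
~$ datewheel mhop n='27'
= 2112-10-26
~$ datewheel pin d='2093-12-27'
= 2093-12-27
~$ datewheel mhop n='15'
= 2095-03-27
~$ datewheel drift n='-139'
= 2094-11-08


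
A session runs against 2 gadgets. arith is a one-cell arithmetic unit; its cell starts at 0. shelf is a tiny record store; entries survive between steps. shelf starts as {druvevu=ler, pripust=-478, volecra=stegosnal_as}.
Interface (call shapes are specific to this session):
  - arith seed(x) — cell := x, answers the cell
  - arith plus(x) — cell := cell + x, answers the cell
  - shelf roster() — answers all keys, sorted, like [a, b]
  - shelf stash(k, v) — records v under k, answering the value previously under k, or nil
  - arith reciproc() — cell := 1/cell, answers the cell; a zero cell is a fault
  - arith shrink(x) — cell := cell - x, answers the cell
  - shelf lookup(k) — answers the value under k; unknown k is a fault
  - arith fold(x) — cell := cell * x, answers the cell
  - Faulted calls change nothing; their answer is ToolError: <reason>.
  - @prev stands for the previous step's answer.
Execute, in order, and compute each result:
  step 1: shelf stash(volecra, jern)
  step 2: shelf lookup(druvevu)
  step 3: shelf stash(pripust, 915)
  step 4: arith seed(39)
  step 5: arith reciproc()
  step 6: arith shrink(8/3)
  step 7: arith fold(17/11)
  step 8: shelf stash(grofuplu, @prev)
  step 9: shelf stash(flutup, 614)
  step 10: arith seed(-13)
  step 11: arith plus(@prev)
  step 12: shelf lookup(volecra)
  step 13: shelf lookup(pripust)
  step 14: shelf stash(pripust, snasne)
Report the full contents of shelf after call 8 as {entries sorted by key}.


Now I run shelf stash on k: volecra, v: jern: stegosnal_as.
Next I call shelf lookup on k: druvevu, yielding ler.
I call shelf stash on k: pripust, v: 915, and see -478.
I run arith seed on x: 39, and get 39.
I invoke arith reciproc(), and see 1/39.
I invoke arith shrink on x: 8/3, and observe -103/39.
Calling arith fold on x: 17/11, yielding -1751/429.
Then shelf stash on k: grofuplu, v: @prev, giving nil.
I invoke shelf stash on k: flutup, v: 614, and see nil.
Using arith seed on x: -13, giving -13.
Invoking arith plus on x: @prev, which returns -26.
Calling shelf lookup on k: volecra, → jern.
Now I run shelf lookup on k: pripust, — result: 915.
Now I run shelf stash on k: pripust, v: snasne, and see 915.

Answer: {druvevu=ler, grofuplu=-1751/429, pripust=915, volecra=jern}


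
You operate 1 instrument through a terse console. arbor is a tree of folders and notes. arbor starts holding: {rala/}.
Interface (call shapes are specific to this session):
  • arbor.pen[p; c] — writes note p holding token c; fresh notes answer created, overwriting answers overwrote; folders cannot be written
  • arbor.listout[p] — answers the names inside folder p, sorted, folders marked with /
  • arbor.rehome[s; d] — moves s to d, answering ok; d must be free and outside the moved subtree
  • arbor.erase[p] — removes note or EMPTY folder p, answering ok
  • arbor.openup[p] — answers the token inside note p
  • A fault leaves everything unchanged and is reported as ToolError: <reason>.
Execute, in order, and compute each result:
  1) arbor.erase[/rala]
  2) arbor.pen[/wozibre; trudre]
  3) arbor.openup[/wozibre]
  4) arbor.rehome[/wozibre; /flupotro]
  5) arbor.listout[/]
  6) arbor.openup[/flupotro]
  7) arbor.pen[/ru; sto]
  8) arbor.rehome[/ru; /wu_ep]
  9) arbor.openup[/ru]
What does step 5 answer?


Answer: [flupotro]

Derivation:
Then arbor.erase(p: /rala), and observe ok.
I invoke arbor.pen(p: /wozibre, c: trudre): created.
Calling arbor.openup(p: /wozibre), → trudre.
Calling arbor.rehome(s: /wozibre, d: /flupotro), which returns ok.
Invoking arbor.listout(p: /), → [flupotro].
I call arbor.openup(p: /flupotro): trudre.
I use arbor.pen(p: /ru, c: sto), and observe created.
I try arbor.rehome(s: /ru, d: /wu_ep), → ok.
Invoking arbor.openup(p: /ru), → ToolError: not found.


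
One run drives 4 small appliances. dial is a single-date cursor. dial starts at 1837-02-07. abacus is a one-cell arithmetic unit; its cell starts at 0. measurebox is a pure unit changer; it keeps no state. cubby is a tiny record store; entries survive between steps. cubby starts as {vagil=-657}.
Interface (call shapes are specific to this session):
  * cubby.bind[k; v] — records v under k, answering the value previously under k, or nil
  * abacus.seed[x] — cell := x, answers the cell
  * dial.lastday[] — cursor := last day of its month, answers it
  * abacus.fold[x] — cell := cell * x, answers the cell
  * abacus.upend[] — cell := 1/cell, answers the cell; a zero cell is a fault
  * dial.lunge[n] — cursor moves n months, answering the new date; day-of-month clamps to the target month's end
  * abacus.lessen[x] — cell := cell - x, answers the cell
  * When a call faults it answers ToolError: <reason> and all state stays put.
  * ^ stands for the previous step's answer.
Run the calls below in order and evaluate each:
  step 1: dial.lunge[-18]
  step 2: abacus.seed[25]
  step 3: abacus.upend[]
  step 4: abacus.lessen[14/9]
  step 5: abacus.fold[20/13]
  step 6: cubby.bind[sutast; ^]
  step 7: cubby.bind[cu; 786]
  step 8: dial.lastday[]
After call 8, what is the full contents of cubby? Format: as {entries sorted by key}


-- 1. dial.lunge(-18) -> 1835-08-07
-- 2. abacus.seed(25) -> 25
-- 3. abacus.upend() -> 1/25
-- 4. abacus.lessen(14/9) -> -341/225
-- 5. abacus.fold(20/13) -> -1364/585
-- 6. cubby.bind(sutast, ^) -> nil
-- 7. cubby.bind(cu, 786) -> nil
-- 8. dial.lastday() -> 1835-08-31

Answer: {cu=786, sutast=-1364/585, vagil=-657}


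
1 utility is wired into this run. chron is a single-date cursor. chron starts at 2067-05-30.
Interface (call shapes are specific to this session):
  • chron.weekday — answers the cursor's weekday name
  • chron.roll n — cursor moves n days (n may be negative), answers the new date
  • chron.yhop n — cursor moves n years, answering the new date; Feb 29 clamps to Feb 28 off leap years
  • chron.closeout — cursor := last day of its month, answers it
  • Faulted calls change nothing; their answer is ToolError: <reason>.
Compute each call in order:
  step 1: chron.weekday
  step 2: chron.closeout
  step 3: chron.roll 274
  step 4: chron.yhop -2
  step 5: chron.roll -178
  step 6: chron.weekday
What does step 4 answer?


I run chron.weekday, and observe Monday.
I invoke chron.closeout: 2067-05-31.
Now I run chron.roll using n='274', — result: 2068-02-29.
Now I run chron.yhop using n='-2', and see 2066-02-28.
Then chron.roll using n='-178', and observe 2065-09-03.
Calling chron.weekday(), and see Thursday.

Answer: 2066-02-28


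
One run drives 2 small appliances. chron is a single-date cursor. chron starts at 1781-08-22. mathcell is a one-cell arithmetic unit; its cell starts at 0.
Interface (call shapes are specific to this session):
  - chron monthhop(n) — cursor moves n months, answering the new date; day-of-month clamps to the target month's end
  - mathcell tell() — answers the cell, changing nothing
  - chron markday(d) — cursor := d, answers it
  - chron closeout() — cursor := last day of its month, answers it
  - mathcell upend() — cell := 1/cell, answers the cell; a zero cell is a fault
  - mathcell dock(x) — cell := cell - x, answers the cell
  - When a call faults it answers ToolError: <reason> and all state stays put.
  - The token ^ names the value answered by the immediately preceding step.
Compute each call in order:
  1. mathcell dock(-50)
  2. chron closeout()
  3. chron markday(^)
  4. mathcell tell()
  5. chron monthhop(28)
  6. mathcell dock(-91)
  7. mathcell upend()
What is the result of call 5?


-- 1. mathcell dock(x: -50) ~> 50
-- 2. chron closeout() ~> 1781-08-31
-- 3. chron markday(d: ^) ~> 1781-08-31
-- 4. mathcell tell() ~> 50
-- 5. chron monthhop(n: 28) ~> 1783-12-31
-- 6. mathcell dock(x: -91) ~> 141
-- 7. mathcell upend() ~> 1/141

Answer: 1783-12-31


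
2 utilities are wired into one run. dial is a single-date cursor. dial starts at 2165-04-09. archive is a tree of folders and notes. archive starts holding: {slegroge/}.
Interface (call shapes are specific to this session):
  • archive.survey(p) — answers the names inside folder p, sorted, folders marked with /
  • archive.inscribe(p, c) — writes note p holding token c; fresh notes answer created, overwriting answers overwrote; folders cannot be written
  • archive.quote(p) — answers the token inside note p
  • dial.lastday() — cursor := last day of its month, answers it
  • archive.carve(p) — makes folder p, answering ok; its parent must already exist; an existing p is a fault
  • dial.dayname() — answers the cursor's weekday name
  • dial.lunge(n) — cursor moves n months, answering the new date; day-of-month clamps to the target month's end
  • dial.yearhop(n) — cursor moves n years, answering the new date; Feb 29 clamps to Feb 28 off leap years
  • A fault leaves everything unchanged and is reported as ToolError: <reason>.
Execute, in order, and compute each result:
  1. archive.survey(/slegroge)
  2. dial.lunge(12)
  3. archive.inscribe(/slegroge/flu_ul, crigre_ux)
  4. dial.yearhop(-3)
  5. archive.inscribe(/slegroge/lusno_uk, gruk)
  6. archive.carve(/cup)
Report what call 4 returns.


Answer: 2163-04-09

Derivation:
Next I call archive.survey passing p: /slegroge, and see [].
I try dial.lunge passing n: 12: 2166-04-09.
Then archive.inscribe passing p: /slegroge/flu_ul, c: crigre_ux, yielding created.
Next I call dial.yearhop passing n: -3: 2163-04-09.
I run archive.inscribe passing p: /slegroge/lusno_uk, c: gruk, and get created.
I invoke archive.carve passing p: /cup, — result: ok.


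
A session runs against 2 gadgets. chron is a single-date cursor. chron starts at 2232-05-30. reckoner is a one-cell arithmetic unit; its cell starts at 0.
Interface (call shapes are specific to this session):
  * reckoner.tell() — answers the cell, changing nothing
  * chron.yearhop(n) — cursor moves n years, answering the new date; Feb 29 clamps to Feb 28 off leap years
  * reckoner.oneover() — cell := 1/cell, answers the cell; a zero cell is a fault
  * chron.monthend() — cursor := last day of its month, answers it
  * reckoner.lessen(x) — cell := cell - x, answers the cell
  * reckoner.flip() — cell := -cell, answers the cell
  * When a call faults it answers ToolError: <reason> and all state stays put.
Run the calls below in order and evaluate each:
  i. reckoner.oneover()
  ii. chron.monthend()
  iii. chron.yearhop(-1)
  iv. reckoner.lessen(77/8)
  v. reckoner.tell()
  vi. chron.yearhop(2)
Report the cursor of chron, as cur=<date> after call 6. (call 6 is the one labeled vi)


Answer: cur=2233-05-31

Derivation:
~$ oneover
[out] ToolError: reciprocal of zero
~$ monthend
[out] 2232-05-31
~$ yearhop n: -1
[out] 2231-05-31
~$ lessen x: 77/8
[out] -77/8
~$ tell
[out] -77/8
~$ yearhop n: 2
[out] 2233-05-31
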